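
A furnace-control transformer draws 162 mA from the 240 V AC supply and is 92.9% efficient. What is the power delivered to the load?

P_out ≈ 36.1 W

P_in = V_p I_p = 240 × 0.162 = 38.880 W.
P_out = η P_in = 0.929 × 38.880 = 36.1 W.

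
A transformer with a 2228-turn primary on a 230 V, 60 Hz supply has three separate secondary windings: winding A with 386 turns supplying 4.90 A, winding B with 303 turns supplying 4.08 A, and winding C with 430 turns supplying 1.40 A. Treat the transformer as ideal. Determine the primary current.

I_p ≈ 1.67 A

V_A = 230 × 386/2228 = 39.847 V; V_B = 230 × 303/2228 = 31.279 V; V_C = 230 × 430/2228 = 44.390 V.
P_out = V_A I_A + V_B I_B + V_C I_C = 39.847×4.90 + 31.279×4.08 + 44.390×1.40 = 195.25 + 127.62 + 62.145 = 385.02 W.
Ideal ⇒ P_in = P_out, so I_p = P_out/V_p = 385.02/230 = 1.67 A.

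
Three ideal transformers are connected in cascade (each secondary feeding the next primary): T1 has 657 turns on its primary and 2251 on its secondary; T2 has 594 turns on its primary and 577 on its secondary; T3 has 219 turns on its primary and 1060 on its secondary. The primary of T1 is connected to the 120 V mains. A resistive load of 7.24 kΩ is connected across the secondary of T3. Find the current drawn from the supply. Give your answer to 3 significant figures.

After T1: V = 120.00 × 2251/657 = 411.14 V.
After T2: V = 411.14 × 577/594 = 399.37 V.
After T3: V = 399.37 × 1060/219 = 1933.0 V.
I_load = 1933.0/7240 = 0.26700 A, so P_out = 1933.0 × 0.26700 = 516.11 W.
All ideal ⇒ P_in = P_out, so I_supply = 516.11/120 = 4.30 A.

I_supply ≈ 4.30 A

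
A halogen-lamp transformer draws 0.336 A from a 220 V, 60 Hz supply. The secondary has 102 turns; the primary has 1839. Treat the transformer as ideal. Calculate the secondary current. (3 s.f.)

I_s ≈ 6.06 A

I_s/I_p = N_p/N_s, so I_s = 0.336 × 1839/102 = 6.06 A.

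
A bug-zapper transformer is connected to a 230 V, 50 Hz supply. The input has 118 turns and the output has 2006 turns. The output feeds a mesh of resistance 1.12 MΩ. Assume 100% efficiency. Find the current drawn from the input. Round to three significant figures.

I_in ≈ 0.0593 A

V_out = V_in × N_out/N_in = 230 × 2006/118 = 3910.0 V.
I_out = V_out/R = 3910.0/(1.12×10^6) = 0.0034911 A.
For an ideal transformer I_in N_in = I_out N_out, so I_in = 0.0034911 × 2006/118 = 0.0593 A.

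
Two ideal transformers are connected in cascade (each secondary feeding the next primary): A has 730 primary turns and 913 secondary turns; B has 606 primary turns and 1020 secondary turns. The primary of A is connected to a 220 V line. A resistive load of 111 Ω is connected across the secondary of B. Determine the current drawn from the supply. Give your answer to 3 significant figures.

Secondary of A: V = 220.00 × 913/730 = 275.15 V.
Secondary of B: V = 275.15 × 1020/606 = 463.12 V.
I_load = 463.12/111 = 4.1723 A, so P_out = 463.12 × 4.1723 = 1932.3 W.
All ideal ⇒ P_in = P_out, so I_supply = 1932.3/220 = 8.78 A.

I_supply ≈ 8.78 A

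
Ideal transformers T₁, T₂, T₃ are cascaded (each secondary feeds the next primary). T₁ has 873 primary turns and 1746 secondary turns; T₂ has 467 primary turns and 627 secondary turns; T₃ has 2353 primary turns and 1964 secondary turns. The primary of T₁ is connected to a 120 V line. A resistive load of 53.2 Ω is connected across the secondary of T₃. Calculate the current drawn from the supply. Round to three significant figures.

After T₁: V = 120.00 × 1746/873 = 240.00 V.
After T₂: V = 240.00 × 627/467 = 322.23 V.
After T₃: V = 322.23 × 1964/2353 = 268.96 V.
I_load = 268.96/53.2 = 5.0556 A, so P_out = 268.96 × 5.0556 = 1359.7 W.
All ideal ⇒ P_in = P_out, so I_supply = 1359.7/120 = 11.3 A.

I_supply ≈ 11.3 A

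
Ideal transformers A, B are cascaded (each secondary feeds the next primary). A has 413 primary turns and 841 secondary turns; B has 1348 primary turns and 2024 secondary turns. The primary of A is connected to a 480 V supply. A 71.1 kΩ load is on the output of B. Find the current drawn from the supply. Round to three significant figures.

After A: V = 480.00 × 841/413 = 977.43 V.
After B: V = 977.43 × 2024/1348 = 1467.6 V.
I_load = 1467.6/71100 = 0.020641 A, so P_out = 1467.6 × 0.020641 = 30.293 W.
All ideal ⇒ P_in = P_out, so I_supply = 30.293/480 = 0.0631 A.

I_supply ≈ 0.0631 A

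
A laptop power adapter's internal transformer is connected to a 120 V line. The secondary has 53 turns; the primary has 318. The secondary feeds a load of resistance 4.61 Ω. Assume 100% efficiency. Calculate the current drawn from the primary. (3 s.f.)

V_s = V_p × N_s/N_p = 120 × 53/318 = 20.000 V.
I_s = V_s/R = 20.000/4.61 = 4.3384 A.
For an ideal transformer I_p N_p = I_s N_s, so I_p = 4.3384 × 53/318 = 0.723 A.

I_p ≈ 0.723 A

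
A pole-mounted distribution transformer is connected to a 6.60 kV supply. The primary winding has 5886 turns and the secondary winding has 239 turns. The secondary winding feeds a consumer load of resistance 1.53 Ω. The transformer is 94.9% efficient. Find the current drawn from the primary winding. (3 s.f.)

V_s = 6600 × 239/5886 = 267.99 V.
I_s = V_s/R = 267.99/1.53 = 175.16 A.
P_out = V_s I_s = 267.99 × 175.16 = 46941 W.
P_in = P_out/η = 46941/0.949 = 49464 W.
I_p = P_in/V_p = 49464/6600 = 7.49 A.

I_p ≈ 7.49 A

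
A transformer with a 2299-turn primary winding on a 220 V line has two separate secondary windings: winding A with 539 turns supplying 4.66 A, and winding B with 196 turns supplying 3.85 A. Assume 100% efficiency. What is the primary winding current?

V_A = 220 × 539/2299 = 51.579 V; V_B = 220 × 196/2299 = 18.756 V.
P_out = V_A I_A + V_B I_B = 51.579×4.66 + 18.756×3.85 = 240.36 + 72.211 = 312.57 W.
Ideal ⇒ P_in = P_out, so I_p = P_out/V_p = 312.57/220 = 1.42 A.

I_p ≈ 1.42 A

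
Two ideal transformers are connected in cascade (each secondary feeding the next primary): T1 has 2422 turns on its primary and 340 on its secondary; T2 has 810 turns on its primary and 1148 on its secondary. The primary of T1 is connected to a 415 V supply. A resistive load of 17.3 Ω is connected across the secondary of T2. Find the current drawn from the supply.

Secondary of T1: V = 415.00 × 340/2422 = 58.258 V.
Secondary of T2: V = 58.258 × 1148/810 = 82.568 V.
I_load = 82.568/17.3 = 4.7727 A, so P_out = 82.568 × 4.7727 = 394.07 W.
All ideal ⇒ P_in = P_out, so I_supply = 394.07/415 = 0.950 A.

I_supply ≈ 0.950 A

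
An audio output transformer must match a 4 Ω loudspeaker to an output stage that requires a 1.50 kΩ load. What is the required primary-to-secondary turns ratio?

N_p/N_s ≈ 19.4

Z_p/Z_s = (N_p/N_s)², so N_p/N_s = √(1500/4) = √375 = 19.4.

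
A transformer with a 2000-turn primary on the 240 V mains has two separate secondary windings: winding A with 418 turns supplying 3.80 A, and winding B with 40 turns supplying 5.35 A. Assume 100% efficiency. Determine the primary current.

V_A = 240 × 418/2000 = 50.160 V; V_B = 240 × 40/2000 = 4.8000 V.
P_out = V_A I_A + V_B I_B = 50.160×3.80 + 4.8000×5.35 = 190.61 + 25.680 = 216.29 W.
Ideal ⇒ P_in = P_out, so I_p = P_out/V_p = 216.29/240 = 0.901 A.

I_p ≈ 0.901 A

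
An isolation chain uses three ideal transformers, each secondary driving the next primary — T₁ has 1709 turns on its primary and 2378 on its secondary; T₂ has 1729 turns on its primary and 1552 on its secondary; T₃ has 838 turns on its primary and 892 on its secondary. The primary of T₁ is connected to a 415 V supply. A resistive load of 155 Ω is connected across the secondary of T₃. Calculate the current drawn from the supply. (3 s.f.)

Secondary of T₁: V = 415.00 × 2378/1709 = 577.45 V.
Secondary of T₂: V = 577.45 × 1552/1729 = 518.34 V.
Secondary of T₃: V = 518.34 × 892/838 = 551.74 V.
I_load = 551.74/155 = 3.5596 A, so P_out = 551.74 × 3.5596 = 1964.0 W.
All ideal ⇒ P_in = P_out, so I_supply = 1964.0/415 = 4.73 A.

I_supply ≈ 4.73 A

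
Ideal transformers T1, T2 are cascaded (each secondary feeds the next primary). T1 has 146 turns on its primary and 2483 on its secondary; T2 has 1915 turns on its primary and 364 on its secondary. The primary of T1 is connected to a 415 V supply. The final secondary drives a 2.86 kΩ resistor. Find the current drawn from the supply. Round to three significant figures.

I_supply ≈ 1.52 A

After T1: V = 415.00 × 2483/146 = 7057.8 V.
After T2: V = 7057.8 × 364/1915 = 1341.5 V.
I_load = 1341.5/2860 = 0.46907 A, so P_out = 1341.5 × 0.46907 = 629.28 W.
All ideal ⇒ P_in = P_out, so I_supply = 629.28/415 = 1.52 A.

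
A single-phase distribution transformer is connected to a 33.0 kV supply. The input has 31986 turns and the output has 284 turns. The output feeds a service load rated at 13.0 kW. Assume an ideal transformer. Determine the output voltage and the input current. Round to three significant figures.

V_out ≈ 293 V, I_in ≈ 0.394 A

V_out = V_in × N_out/N_in = 33000 × 284/31986 = 293.00 V.
I_out = P/V_out = 13000/293.00 = 44.368 A.
I_in = I_out × N_out/N_in = 44.368 × 284/31986 = 0.394 A.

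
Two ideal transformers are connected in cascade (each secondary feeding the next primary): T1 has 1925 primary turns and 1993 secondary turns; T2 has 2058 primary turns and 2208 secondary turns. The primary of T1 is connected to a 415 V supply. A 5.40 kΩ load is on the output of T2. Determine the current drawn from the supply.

Secondary of T1: V = 415.00 × 1993/1925 = 429.66 V.
Secondary of T2: V = 429.66 × 2208/2058 = 460.98 V.
I_load = 460.98/5400 = 0.085366 A, so P_out = 460.98 × 0.085366 = 39.352 W.
All ideal ⇒ P_in = P_out, so I_supply = 39.352/415 = 0.0948 A.

I_supply ≈ 0.0948 A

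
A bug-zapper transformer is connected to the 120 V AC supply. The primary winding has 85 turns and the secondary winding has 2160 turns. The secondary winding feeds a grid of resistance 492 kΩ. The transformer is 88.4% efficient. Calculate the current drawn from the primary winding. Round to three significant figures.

I_p ≈ 0.178 A

V_s = 120 × 2160/85 = 3049.4 V.
I_s = V_s/R = 3049.4/492000 = 0.0061980 A.
P_out = V_s I_s = 3049.4 × 0.0061980 = 18.900 W.
P_in = P_out/η = 18.900/0.884 = 21.380 W.
I_p = P_in/V_p = 21.380/120 = 0.178 A.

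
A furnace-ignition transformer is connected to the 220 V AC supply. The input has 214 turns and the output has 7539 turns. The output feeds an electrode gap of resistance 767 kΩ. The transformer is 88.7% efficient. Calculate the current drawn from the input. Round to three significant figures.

I_in ≈ 0.401 A

V_out = 220 × 7539/214 = 7750.4 V.
I_out = V_out/R = 7750.4/767000 = 0.010105 A.
P_out = V_out I_out = 7750.4 × 0.010105 = 78.316 W.
P_in = P_out/η = 78.316/0.887 = 88.293 W.
I_in = P_in/V_in = 88.293/220 = 0.401 A.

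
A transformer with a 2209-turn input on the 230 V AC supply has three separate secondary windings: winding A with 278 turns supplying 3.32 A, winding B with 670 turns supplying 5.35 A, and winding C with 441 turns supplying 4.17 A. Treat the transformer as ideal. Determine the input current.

V_A = 230 × 278/2209 = 28.945 V; V_B = 230 × 670/2209 = 69.760 V; V_C = 230 × 441/2209 = 45.917 V.
P_out = V_A I_A + V_B I_B + V_C I_C = 28.945×3.32 + 69.760×5.35 + 45.917×4.17 = 96.098 + 373.22 + 191.47 = 660.79 W.
Ideal ⇒ P_in = P_out, so I_in = P_out/V_in = 660.79/230 = 2.87 A.

I_in ≈ 2.87 A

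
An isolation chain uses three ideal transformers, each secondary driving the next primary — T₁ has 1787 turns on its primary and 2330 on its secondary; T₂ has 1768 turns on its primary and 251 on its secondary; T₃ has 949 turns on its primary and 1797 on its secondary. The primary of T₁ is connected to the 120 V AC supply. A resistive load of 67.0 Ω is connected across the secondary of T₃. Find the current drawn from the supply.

I_supply ≈ 0.220 A

Secondary of T₁: V = 120.00 × 2330/1787 = 156.46 V.
Secondary of T₂: V = 156.46 × 251/1768 = 22.213 V.
Secondary of T₃: V = 22.213 × 1797/949 = 42.062 V.
I_load = 42.062/67.0 = 0.62779 A, so P_out = 42.062 × 0.62779 = 26.406 W.
All ideal ⇒ P_in = P_out, so I_supply = 26.406/120 = 0.220 A.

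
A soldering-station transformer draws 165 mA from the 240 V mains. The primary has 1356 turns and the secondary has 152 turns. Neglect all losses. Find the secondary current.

I_s ≈ 1.47 A

I_s/I_p = N_p/N_s, so I_s = 0.165 × 1356/152 = 1.47 A.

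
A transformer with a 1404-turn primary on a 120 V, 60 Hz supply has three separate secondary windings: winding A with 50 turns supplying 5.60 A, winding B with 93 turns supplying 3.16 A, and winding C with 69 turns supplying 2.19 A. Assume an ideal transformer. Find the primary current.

I_p ≈ 0.516 A

V_A = 120 × 50/1404 = 4.2735 V; V_B = 120 × 93/1404 = 7.9487 V; V_C = 120 × 69/1404 = 5.8974 V.
P_out = V_A I_A + V_B I_B + V_C I_C = 4.2735×5.60 + 7.9487×3.16 + 5.8974×2.19 = 23.932 + 25.118 + 12.915 = 61.965 W.
Ideal ⇒ P_in = P_out, so I_p = P_out/V_p = 61.965/120 = 0.516 A.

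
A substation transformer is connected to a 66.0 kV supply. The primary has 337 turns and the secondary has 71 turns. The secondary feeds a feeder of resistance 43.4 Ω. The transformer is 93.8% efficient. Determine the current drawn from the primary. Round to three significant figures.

V_s = 66000 × 71/337 = 13905 V.
I_s = V_s/R = 13905/43.4 = 320.39 A.
P_out = V_s I_s = 13905 × 320.39 = 4.4551×10^6 W.
P_in = P_out/η = 4.4551×10^6/0.938 = 4.7495×10^6 W.
I_p = P_in/V_p = 4.7495×10^6/66000 = 72.0 A.

I_p ≈ 72.0 A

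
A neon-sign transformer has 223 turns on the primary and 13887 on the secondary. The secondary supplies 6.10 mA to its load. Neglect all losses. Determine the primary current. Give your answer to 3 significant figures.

I_p ≈ 0.380 A

For an ideal transformer I_p/I_s = N_s/N_p, so I_p = 0.00610 × 13887/223 = 0.380 A.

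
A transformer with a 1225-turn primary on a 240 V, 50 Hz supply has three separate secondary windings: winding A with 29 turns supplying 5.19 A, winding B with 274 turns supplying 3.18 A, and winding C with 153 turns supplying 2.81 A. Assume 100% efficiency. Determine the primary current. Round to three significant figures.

I_p ≈ 1.19 A

V_A = 240 × 29/1225 = 5.6816 V; V_B = 240 × 274/1225 = 53.682 V; V_C = 240 × 153/1225 = 29.976 V.
P_out = V_A I_A + V_B I_B + V_C I_C = 5.6816×5.19 + 53.682×3.18 + 29.976×2.81 = 29.488 + 170.71 + 84.231 = 284.43 W.
Ideal ⇒ P_in = P_out, so I_p = P_out/V_p = 284.43/240 = 1.19 A.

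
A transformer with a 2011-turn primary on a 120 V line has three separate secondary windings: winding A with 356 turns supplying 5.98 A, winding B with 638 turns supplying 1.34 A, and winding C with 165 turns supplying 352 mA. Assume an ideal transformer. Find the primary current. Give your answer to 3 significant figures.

V_A = 120 × 356/2011 = 21.243 V; V_B = 120 × 638/2011 = 38.071 V; V_C = 120 × 165/2011 = 9.8458 V.
P_out = V_A I_A + V_B I_B + V_C I_C = 21.243×5.98 + 38.071×1.34 + 9.8458×0.352 = 127.03 + 51.015 + 3.4657 = 181.51 W.
Ideal ⇒ P_in = P_out, so I_p = P_out/V_p = 181.51/120 = 1.51 A.

I_p ≈ 1.51 A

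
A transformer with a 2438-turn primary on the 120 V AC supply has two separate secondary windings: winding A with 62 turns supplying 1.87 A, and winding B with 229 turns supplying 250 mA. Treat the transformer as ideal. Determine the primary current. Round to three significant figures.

V_A = 120 × 62/2438 = 3.0517 V; V_B = 120 × 229/2438 = 11.272 V.
P_out = V_A I_A + V_B I_B = 3.0517×1.87 + 11.272×0.250 = 5.7066 + 2.8179 = 8.5245 W.
Ideal ⇒ P_in = P_out, so I_p = P_out/V_p = 8.5245/120 = 0.0710 A.

I_p ≈ 0.0710 A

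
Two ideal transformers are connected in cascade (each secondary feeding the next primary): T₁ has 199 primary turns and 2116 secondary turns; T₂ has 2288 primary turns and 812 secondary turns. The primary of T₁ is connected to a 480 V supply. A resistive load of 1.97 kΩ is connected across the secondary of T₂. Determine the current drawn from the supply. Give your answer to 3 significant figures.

I_supply ≈ 3.47 A

After T₁: V = 480.00 × 2116/199 = 5103.9 V.
After T₂: V = 5103.9 × 812/2288 = 1811.4 V.
I_load = 1811.4/1970 = 0.91947 A, so P_out = 1811.4 × 0.91947 = 1665.5 W.
All ideal ⇒ P_in = P_out, so I_supply = 1665.5/480 = 3.47 A.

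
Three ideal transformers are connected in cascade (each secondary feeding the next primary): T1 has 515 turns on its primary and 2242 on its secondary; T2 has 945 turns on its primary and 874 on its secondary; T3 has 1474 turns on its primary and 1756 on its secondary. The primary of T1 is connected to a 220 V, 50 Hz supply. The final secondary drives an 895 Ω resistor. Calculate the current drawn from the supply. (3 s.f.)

After T1: V = 220.00 × 2242/515 = 957.75 V.
After T2: V = 957.75 × 874/945 = 885.79 V.
After T3: V = 885.79 × 1756/1474 = 1055.3 V.
I_load = 1055.3/895 = 1.1791 A, so P_out = 1055.3 × 1.1791 = 1244.2 W.
All ideal ⇒ P_in = P_out, so I_supply = 1244.2/220 = 5.66 A.

I_supply ≈ 5.66 A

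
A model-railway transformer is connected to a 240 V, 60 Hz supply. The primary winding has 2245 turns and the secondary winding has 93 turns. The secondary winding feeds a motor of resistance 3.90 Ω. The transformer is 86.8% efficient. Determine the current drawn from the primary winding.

V_s = 240 × 93/2245 = 9.9421 V.
I_s = V_s/R = 9.9421/3.90 = 2.5493 A.
P_out = V_s I_s = 9.9421 × 2.5493 = 25.345 W.
P_in = P_out/η = 25.345/0.868 = 29.199 W.
I_p = P_in/V_p = 29.199/240 = 0.122 A.

I_p ≈ 0.122 A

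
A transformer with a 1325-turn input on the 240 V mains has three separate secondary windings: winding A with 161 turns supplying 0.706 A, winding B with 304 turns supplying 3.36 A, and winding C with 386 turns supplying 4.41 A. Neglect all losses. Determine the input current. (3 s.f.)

V_A = 240 × 161/1325 = 29.162 V; V_B = 240 × 304/1325 = 55.064 V; V_C = 240 × 386/1325 = 69.917 V.
P_out = V_A I_A + V_B I_B + V_C I_C = 29.162×0.706 + 55.064×3.36 + 69.917×4.41 = 20.589 + 185.02 + 308.33 = 513.94 W.
Ideal ⇒ P_in = P_out, so I_in = P_out/V_in = 513.94/240 = 2.14 A.

I_in ≈ 2.14 A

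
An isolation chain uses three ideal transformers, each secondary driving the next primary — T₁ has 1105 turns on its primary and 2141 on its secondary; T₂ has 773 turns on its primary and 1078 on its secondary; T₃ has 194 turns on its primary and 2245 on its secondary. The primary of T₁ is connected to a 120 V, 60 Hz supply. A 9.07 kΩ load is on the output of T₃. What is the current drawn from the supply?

I_supply ≈ 12.9 A

After T₁: V = 120.00 × 2141/1105 = 232.51 V.
After T₂: V = 232.51 × 1078/773 = 324.25 V.
After T₃: V = 324.25 × 2245/194 = 3752.2 V.
I_load = 3752.2/9070 = 0.41370 A, so P_out = 3752.2 × 0.41370 = 1552.3 W.
All ideal ⇒ P_in = P_out, so I_supply = 1552.3/120 = 12.9 A.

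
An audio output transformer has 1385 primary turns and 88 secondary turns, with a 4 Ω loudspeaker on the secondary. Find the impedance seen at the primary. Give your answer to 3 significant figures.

Z_p ≈ 991 Ω

Z_p = (N_p/N_s)² × Z_s = (1385/88)² × 4 = 991 Ω.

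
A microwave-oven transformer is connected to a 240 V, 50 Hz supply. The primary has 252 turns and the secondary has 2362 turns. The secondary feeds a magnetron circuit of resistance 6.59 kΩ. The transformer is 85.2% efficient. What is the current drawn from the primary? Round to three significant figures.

V_s = 240 × 2362/252 = 2249.5 V.
I_s = V_s/R = 2249.5/6590 = 0.34135 A.
P_out = V_s I_s = 2249.5 × 0.34135 = 767.88 W.
P_in = P_out/η = 767.88/0.852 = 901.27 W.
I_p = P_in/V_p = 901.27/240 = 3.76 A.

I_p ≈ 3.76 A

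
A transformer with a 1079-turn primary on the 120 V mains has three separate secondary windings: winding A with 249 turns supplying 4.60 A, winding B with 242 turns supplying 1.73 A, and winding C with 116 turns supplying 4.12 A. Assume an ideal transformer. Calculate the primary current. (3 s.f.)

I_p ≈ 1.89 A

V_A = 120 × 249/1079 = 27.692 V; V_B = 120 × 242/1079 = 26.914 V; V_C = 120 × 116/1079 = 12.901 V.
P_out = V_A I_A + V_B I_B + V_C I_C = 27.692×4.60 + 26.914×1.73 + 12.901×4.12 = 127.38 + 46.561 + 53.151 = 227.10 W.
Ideal ⇒ P_in = P_out, so I_p = P_out/V_p = 227.10/120 = 1.89 A.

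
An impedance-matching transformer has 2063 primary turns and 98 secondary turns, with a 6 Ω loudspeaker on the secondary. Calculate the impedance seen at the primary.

Z_p = (N_p/N_s)² × Z_s = (2063/98)² × 6 = 2660 Ω.

Z_p ≈ 2660 Ω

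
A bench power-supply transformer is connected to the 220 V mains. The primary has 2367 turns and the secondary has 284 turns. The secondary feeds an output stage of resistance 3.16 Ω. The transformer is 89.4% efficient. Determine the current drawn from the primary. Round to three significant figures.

V_s = 220 × 284/2367 = 26.396 V.
I_s = V_s/R = 26.396/3.16 = 8.3533 A.
P_out = V_s I_s = 26.396 × 8.3533 = 220.49 W.
P_in = P_out/η = 220.49/0.894 = 246.64 W.
I_p = P_in/V_p = 246.64/220 = 1.12 A.

I_p ≈ 1.12 A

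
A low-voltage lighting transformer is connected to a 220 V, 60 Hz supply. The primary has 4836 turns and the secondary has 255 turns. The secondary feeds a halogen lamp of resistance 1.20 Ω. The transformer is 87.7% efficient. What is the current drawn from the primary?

I_p ≈ 0.581 A

V_s = 220 × 255/4836 = 11.600 V.
I_s = V_s/R = 11.600/1.20 = 9.6671 A.
P_out = V_s I_s = 11.600 × 9.6671 = 112.14 W.
P_in = P_out/η = 112.14/0.877 = 127.87 W.
I_p = P_in/V_p = 127.87/220 = 0.581 A.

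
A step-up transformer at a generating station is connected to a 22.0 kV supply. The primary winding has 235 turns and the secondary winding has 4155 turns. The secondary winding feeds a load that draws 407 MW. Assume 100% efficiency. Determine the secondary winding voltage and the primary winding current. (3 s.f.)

V_s ≈ 389000 V, I_p ≈ 18500 A

V_s = V_p × N_s/N_p = 22000 × 4155/235 = 388980 V.
I_s = P/V_s = 4.07×10^8/388980 = 1046.3 A.
I_p = I_s × N_s/N_p = 1046.3 × 4155/235 = 18500 A.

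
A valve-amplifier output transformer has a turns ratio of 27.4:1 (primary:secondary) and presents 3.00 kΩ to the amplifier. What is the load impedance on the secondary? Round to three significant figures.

Z_s ≈ 4.00 Ω

Z_s = Z_p/(N_p/N_s)² = 3000/27.4² = 4.00 Ω.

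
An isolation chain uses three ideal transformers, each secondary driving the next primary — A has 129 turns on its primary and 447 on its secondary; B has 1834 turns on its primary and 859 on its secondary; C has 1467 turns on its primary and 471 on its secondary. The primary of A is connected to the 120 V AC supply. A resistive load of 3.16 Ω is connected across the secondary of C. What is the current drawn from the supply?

Secondary of A: V = 120.00 × 447/129 = 415.81 V.
Secondary of B: V = 415.81 × 859/1834 = 194.76 V.
Secondary of C: V = 194.76 × 471/1467 = 62.529 V.
I_load = 62.529/3.16 = 19.788 A, so P_out = 62.529 × 19.788 = 1237.3 W.
All ideal ⇒ P_in = P_out, so I_supply = 1237.3/120 = 10.3 A.

I_supply ≈ 10.3 A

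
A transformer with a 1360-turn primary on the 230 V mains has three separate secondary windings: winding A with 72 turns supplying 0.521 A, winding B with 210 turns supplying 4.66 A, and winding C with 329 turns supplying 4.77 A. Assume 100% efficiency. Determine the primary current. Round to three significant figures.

V_A = 230 × 72/1360 = 12.176 V; V_B = 230 × 210/1360 = 35.515 V; V_C = 230 × 329/1360 = 55.640 V.
P_out = V_A I_A + V_B I_B + V_C I_C = 12.176×0.521 + 35.515×4.66 + 55.640×4.77 = 6.3439 + 165.50 + 265.40 = 437.24 W.
Ideal ⇒ P_in = P_out, so I_p = P_out/V_p = 437.24/230 = 1.90 A.

I_p ≈ 1.90 A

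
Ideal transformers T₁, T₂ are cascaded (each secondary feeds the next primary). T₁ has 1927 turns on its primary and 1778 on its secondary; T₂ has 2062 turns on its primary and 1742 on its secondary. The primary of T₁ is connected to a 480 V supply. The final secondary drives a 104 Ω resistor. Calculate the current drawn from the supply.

Secondary of T₁: V = 480.00 × 1778/1927 = 442.89 V.
Secondary of T₂: V = 442.89 × 1742/2062 = 374.15 V.
I_load = 374.15/104 = 3.5976 A, so P_out = 374.15 × 3.5976 = 1346.1 W.
All ideal ⇒ P_in = P_out, so I_supply = 1346.1/480 = 2.80 A.

I_supply ≈ 2.80 A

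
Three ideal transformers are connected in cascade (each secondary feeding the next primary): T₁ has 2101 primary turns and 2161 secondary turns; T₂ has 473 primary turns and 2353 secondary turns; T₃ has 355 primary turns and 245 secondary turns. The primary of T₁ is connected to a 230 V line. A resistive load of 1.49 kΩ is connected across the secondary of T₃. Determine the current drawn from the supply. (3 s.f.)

Secondary of T₁: V = 230.00 × 2161/2101 = 236.57 V.
Secondary of T₂: V = 236.57 × 2353/473 = 1176.8 V.
Secondary of T₃: V = 1176.8 × 245/355 = 812.19 V.
I_load = 812.19/1490 = 0.54509 A, so P_out = 812.19 × 0.54509 = 442.71 W.
All ideal ⇒ P_in = P_out, so I_supply = 442.71/230 = 1.92 A.

I_supply ≈ 1.92 A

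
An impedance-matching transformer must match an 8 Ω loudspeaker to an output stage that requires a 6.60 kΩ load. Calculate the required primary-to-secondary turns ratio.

Z_p/Z_s = (N_p/N_s)², so N_p/N_s = √(6600/8) = √825 = 28.7.

N_p/N_s ≈ 28.7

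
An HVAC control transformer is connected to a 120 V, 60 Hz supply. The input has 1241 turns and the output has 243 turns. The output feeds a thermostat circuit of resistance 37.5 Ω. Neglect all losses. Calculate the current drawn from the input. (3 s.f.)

I_in ≈ 0.123 A

V_out = V_in × N_out/N_in = 120 × 243/1241 = 23.497 V.
I_out = V_out/R = 23.497/37.5 = 0.62659 A.
For an ideal transformer I_in N_in = I_out N_out, so I_in = 0.62659 × 243/1241 = 0.123 A.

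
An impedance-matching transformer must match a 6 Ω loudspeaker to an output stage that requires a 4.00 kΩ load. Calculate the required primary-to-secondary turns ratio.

N_p/N_s ≈ 25.8

Z_p/Z_s = (N_p/N_s)², so N_p/N_s = √(4000/6) = √667 = 25.8.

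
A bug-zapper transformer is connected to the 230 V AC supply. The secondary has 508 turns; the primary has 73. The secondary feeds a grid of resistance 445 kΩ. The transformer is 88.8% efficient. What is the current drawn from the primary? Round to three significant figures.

V_s = 230 × 508/73 = 1600.5 V.
I_s = V_s/R = 1600.5/445000 = 0.0035967 A.
P_out = V_s I_s = 1600.5 × 0.0035967 = 5.7567 W.
P_in = P_out/η = 5.7567/0.888 = 6.4828 W.
I_p = P_in/V_p = 6.4828/230 = 0.0282 A.

I_p ≈ 0.0282 A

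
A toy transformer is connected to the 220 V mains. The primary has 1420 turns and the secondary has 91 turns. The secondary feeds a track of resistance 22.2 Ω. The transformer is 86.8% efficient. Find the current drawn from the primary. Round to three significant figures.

V_s = 220 × 91/1420 = 14.099 V.
I_s = V_s/R = 14.099/22.2 = 0.63507 A.
P_out = V_s I_s = 14.099 × 0.63507 = 8.9536 W.
P_in = P_out/η = 8.9536/0.868 = 10.315 W.
I_p = P_in/V_p = 10.315/220 = 0.0469 A.

I_p ≈ 0.0469 A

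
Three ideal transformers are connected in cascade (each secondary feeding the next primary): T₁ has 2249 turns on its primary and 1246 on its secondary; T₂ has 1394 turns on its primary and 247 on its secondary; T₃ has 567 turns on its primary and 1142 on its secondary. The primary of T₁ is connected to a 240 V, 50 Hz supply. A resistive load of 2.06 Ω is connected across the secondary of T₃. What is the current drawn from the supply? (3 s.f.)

I_supply ≈ 4.55 A

Secondary of T₁: V = 240.00 × 1246/2249 = 132.97 V.
Secondary of T₂: V = 132.97 × 247/1394 = 23.560 V.
Secondary of T₃: V = 23.560 × 1142/567 = 47.452 V.
I_load = 47.452/2.06 = 23.035 A, so P_out = 47.452 × 23.035 = 1093.1 W.
All ideal ⇒ P_in = P_out, so I_supply = 1093.1/240 = 4.55 A.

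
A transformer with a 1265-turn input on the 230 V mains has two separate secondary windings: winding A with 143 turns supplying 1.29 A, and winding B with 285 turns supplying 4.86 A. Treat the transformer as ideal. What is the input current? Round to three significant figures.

V_A = 230 × 143/1265 = 26.000 V; V_B = 230 × 285/1265 = 51.818 V.
P_out = V_A I_A + V_B I_B = 26.000×1.29 + 51.818×4.86 = 33.540 + 251.84 = 285.38 W.
Ideal ⇒ P_in = P_out, so I_in = P_out/V_in = 285.38/230 = 1.24 A.

I_in ≈ 1.24 A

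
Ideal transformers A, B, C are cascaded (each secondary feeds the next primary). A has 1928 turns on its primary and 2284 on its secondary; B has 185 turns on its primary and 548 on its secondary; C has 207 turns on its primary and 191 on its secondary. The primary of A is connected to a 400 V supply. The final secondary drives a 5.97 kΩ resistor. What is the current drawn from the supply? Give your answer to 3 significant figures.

Secondary of A: V = 400.00 × 2284/1928 = 473.86 V.
Secondary of B: V = 473.86 × 548/185 = 1403.6 V.
Secondary of C: V = 1403.6 × 191/207 = 1295.2 V.
I_load = 1295.2/5970 = 0.21694 A, so P_out = 1295.2 × 0.21694 = 280.97 W.
All ideal ⇒ P_in = P_out, so I_supply = 280.97/400 = 0.702 A.

I_supply ≈ 0.702 A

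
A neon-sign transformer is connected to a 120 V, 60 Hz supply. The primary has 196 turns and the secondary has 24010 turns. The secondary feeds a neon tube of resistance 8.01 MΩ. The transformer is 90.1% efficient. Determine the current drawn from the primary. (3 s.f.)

V_s = 120 × 24010/196 = 14700 V.
I_s = V_s/R = 14700/(8.01×10^6) = 0.0018352 A.
P_out = V_s I_s = 14700 × 0.0018352 = 26.978 W.
P_in = P_out/η = 26.978/0.901 = 29.942 W.
I_p = P_in/V_p = 29.942/120 = 0.250 A.

I_p ≈ 0.250 A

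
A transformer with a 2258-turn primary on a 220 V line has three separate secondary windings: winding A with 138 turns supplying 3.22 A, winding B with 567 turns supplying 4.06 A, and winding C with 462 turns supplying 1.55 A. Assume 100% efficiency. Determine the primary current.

I_p ≈ 1.53 A

V_A = 220 × 138/2258 = 13.446 V; V_B = 220 × 567/2258 = 55.244 V; V_C = 220 × 462/2258 = 45.013 V.
P_out = V_A I_A + V_B I_B + V_C I_C = 13.446×3.22 + 55.244×4.06 + 45.013×1.55 = 43.295 + 224.29 + 69.771 = 337.35 W.
Ideal ⇒ P_in = P_out, so I_p = P_out/V_p = 337.35/220 = 1.53 A.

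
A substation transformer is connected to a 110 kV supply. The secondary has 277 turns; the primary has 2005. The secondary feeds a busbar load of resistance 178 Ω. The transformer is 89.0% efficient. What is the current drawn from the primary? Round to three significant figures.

V_s = 110000 × 277/2005 = 15197 V.
I_s = V_s/R = 15197/178 = 85.376 A.
P_out = V_s I_s = 15197 × 85.376 = 1.2975×10^6 W.
P_in = P_out/η = 1.2975×10^6/0.890 = 1.4578×10^6 W.
I_p = P_in/V_p = 1.4578×10^6/110000 = 13.3 A.

I_p ≈ 13.3 A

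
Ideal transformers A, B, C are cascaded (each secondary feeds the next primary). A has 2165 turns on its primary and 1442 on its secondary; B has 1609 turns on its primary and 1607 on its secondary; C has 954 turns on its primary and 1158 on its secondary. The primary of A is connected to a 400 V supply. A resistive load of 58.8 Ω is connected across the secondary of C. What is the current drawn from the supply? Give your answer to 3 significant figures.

I_supply ≈ 4.44 A

Secondary of A: V = 400.00 × 1442/2165 = 266.42 V.
Secondary of B: V = 266.42 × 1607/1609 = 266.09 V.
Secondary of C: V = 266.09 × 1158/954 = 322.99 V.
I_load = 322.99/58.8 = 5.4930 A, so P_out = 322.99 × 5.4930 = 1774.2 W.
All ideal ⇒ P_in = P_out, so I_supply = 1774.2/400 = 4.44 A.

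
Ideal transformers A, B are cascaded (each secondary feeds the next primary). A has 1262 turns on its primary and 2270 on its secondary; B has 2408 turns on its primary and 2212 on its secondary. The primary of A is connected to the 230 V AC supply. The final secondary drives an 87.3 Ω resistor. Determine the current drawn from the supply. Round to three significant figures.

Secondary of A: V = 230.00 × 2270/1262 = 413.71 V.
Secondary of B: V = 413.71 × 2212/2408 = 380.03 V.
I_load = 380.03/87.3 = 4.3532 A, so P_out = 380.03 × 4.3532 = 1654.4 W.
All ideal ⇒ P_in = P_out, so I_supply = 1654.4/230 = 7.19 A.

I_supply ≈ 7.19 A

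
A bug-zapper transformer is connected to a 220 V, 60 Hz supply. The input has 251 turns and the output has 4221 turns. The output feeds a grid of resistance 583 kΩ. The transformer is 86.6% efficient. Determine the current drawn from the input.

V_out = 220 × 4221/251 = 3699.7 V.
I_out = V_out/R = 3699.7/583000 = 0.0063459 A.
P_out = V_out I_out = 3699.7 × 0.0063459 = 23.478 W.
P_in = P_out/η = 23.478/0.866 = 27.111 W.
I_in = P_in/V_in = 27.111/220 = 0.123 A.

I_in ≈ 0.123 A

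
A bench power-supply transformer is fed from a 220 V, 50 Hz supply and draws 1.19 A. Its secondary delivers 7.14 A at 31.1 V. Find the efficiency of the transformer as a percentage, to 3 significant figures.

η ≈ 84.8%

P_in = 220 × 1.19 = 261.800 W.
P_out = 31.1 × 7.14 = 222.054 W.
η = P_out/P_in = 222.054/261.800 = 0.848.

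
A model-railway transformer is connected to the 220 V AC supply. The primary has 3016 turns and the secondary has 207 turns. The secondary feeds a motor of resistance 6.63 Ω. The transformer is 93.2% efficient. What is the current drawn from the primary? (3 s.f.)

V_s = 220 × 207/3016 = 15.099 V.
I_s = V_s/R = 15.099/6.63 = 2.2774 A.
P_out = V_s I_s = 15.099 × 2.2774 = 34.388 W.
P_in = P_out/η = 34.388/0.932 = 36.897 W.
I_p = P_in/V_p = 36.897/220 = 0.168 A.

I_p ≈ 0.168 A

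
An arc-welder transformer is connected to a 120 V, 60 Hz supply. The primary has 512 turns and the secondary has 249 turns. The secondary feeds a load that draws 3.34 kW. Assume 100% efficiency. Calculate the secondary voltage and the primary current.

V_s ≈ 58.4 V, I_p ≈ 27.8 A

V_s = V_p × N_s/N_p = 120 × 249/512 = 58.359 V.
I_s = P/V_s = 3340/58.359 = 57.232 A.
I_p = I_s × N_s/N_p = 57.232 × 249/512 = 27.8 A.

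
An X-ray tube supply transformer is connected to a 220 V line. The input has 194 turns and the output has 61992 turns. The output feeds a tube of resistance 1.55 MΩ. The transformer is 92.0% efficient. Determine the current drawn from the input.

V_out = 220 × 61992/194 = 70300 V.
I_out = V_out/R = 70300/(1.55×10^6) = 0.045355 A.
P_out = V_out I_out = 70300 × 0.045355 = 3188.5 W.
P_in = P_out/η = 3188.5/0.920 = 3465.7 W.
I_in = P_in/V_in = 3465.7/220 = 15.8 A.

I_in ≈ 15.8 A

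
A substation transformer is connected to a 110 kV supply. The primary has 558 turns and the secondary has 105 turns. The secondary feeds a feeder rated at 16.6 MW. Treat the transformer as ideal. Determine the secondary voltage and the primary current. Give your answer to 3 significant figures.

V_s ≈ 20700 V, I_p ≈ 151 A

V_s = V_p × N_s/N_p = 110000 × 105/558 = 20699 V.
I_s = P/V_s = 1.66×10^7/20699 = 801.97 A.
I_p = I_s × N_s/N_p = 801.97 × 105/558 = 151 A.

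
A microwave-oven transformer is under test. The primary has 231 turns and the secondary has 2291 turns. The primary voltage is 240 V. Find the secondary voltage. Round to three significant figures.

V_s ≈ 2380 V

V_s/V_p = N_s/N_p, so V_s = 240 × 2291/231 = 2380 V.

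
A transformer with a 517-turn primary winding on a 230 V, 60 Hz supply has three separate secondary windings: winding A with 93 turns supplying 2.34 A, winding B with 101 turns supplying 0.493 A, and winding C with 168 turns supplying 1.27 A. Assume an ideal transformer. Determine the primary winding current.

V_A = 230 × 93/517 = 41.373 V; V_B = 230 × 101/517 = 44.932 V; V_C = 230 × 168/517 = 74.739 V.
P_out = V_A I_A + V_B I_B + V_C I_C = 41.373×2.34 + 44.932×0.493 + 74.739×1.27 = 96.814 + 22.152 + 94.918 = 213.88 W.
Ideal ⇒ P_in = P_out, so I_p = P_out/V_p = 213.88/230 = 0.930 A.

I_p ≈ 0.930 A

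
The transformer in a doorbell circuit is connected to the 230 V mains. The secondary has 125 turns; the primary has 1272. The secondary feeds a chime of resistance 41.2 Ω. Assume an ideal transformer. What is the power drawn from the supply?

V_s = V_p × N_s/N_p = 230 × 125/1272 = 22.602 V.
I_s = V_s/R = 22.602/41.2 = 0.54860 A.
I_p = I_s × N_s/N_p = 0.54860 × 125/1272 = 0.053911 A.
P = V_p I_p = 230 × 0.053911 = 12.4 W.

P ≈ 12.4 W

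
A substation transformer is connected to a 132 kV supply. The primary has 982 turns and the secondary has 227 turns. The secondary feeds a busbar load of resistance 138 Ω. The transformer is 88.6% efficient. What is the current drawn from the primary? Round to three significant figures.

V_s = 132000 × 227/982 = 30513 V.
I_s = V_s/R = 30513/138 = 221.11 A.
P_out = V_s I_s = 30513 × 221.11 = 6.7468×10^6 W.
P_in = P_out/η = 6.7468×10^6/0.886 = 7.6149×10^6 W.
I_p = P_in/V_p = 7.6149×10^6/132000 = 57.7 A.

I_p ≈ 57.7 A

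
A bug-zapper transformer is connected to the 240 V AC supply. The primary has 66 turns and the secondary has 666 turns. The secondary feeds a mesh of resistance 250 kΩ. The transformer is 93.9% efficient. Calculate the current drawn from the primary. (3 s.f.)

V_s = 240 × 666/66 = 2421.8 V.
I_s = V_s/R = 2421.8/250000 = 0.0096873 A.
P_out = V_s I_s = 2421.8 × 0.0096873 = 23.461 W.
P_in = P_out/η = 23.461/0.939 = 24.985 W.
I_p = P_in/V_p = 24.985/240 = 0.104 A.

I_p ≈ 0.104 A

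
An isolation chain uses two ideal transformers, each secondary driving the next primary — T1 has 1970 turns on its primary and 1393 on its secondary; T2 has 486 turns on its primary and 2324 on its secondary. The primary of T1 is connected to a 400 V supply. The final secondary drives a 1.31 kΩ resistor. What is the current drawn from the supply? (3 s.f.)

I_supply ≈ 3.49 A

Secondary of T1: V = 400.00 × 1393/1970 = 282.84 V.
Secondary of T2: V = 282.84 × 2324/486 = 1352.5 V.
I_load = 1352.5/1310 = 1.0325 A, so P_out = 1352.5 × 1.0325 = 1396.4 W.
All ideal ⇒ P_in = P_out, so I_supply = 1396.4/400 = 3.49 A.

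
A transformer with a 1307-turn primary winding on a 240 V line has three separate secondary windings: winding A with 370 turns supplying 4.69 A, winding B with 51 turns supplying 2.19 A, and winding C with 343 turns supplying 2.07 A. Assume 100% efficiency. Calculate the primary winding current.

V_A = 240 × 370/1307 = 67.942 V; V_B = 240 × 51/1307 = 9.3650 V; V_C = 240 × 343/1307 = 62.984 V.
P_out = V_A I_A + V_B I_B + V_C I_C = 67.942×4.69 + 9.3650×2.19 + 62.984×2.07 = 318.65 + 20.509 + 130.38 = 469.53 W.
Ideal ⇒ P_in = P_out, so I_p = P_out/V_p = 469.53/240 = 1.96 A.

I_p ≈ 1.96 A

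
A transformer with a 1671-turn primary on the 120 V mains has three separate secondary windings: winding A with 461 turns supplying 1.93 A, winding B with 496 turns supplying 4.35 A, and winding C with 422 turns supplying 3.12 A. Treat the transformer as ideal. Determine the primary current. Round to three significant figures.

I_p ≈ 2.61 A

V_A = 120 × 461/1671 = 33.106 V; V_B = 120 × 496/1671 = 35.619 V; V_C = 120 × 422/1671 = 30.305 V.
P_out = V_A I_A + V_B I_B + V_C I_C = 33.106×1.93 + 35.619×4.35 + 30.305×3.12 = 63.894 + 154.94 + 94.552 = 313.39 W.
Ideal ⇒ P_in = P_out, so I_p = P_out/V_p = 313.39/120 = 2.61 A.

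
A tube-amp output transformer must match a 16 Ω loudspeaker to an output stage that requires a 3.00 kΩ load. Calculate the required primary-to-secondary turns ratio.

Z_p/Z_s = (N_p/N_s)², so N_p/N_s = √(3000/16) = √188 = 13.7.

N_p/N_s ≈ 13.7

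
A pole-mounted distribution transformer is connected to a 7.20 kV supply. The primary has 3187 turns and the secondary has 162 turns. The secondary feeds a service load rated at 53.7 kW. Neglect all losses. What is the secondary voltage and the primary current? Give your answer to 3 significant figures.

V_s = V_p × N_s/N_p = 7200 × 162/3187 = 365.99 V.
I_s = P/V_s = 53700/365.99 = 146.73 A.
I_p = I_s × N_s/N_p = 146.73 × 162/3187 = 7.46 A.

V_s ≈ 366 V, I_p ≈ 7.46 A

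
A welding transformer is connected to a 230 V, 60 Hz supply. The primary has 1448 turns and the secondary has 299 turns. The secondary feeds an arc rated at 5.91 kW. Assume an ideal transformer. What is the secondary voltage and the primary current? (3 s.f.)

V_s ≈ 47.5 V, I_p ≈ 25.7 A

V_s = V_p × N_s/N_p = 230 × 299/1448 = 47.493 V.
I_s = P/V_s = 5910/47.493 = 124.44 A.
I_p = I_s × N_s/N_p = 124.44 × 299/1448 = 25.7 A.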